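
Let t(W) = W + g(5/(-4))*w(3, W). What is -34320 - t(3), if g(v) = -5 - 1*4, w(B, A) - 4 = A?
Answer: -34260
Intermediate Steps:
w(B, A) = 4 + A
g(v) = -9 (g(v) = -5 - 4 = -9)
t(W) = -36 - 8*W (t(W) = W - 9*(4 + W) = W + (-36 - 9*W) = -36 - 8*W)
-34320 - t(3) = -34320 - (-36 - 8*3) = -34320 - (-36 - 24) = -34320 - 1*(-60) = -34320 + 60 = -34260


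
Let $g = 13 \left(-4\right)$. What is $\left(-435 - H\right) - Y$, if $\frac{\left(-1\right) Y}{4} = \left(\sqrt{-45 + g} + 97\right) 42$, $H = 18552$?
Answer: $-2691 + 168 i \sqrt{97} \approx -2691.0 + 1654.6 i$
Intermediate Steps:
$g = -52$
$Y = -16296 - 168 i \sqrt{97}$ ($Y = - 4 \left(\sqrt{-45 - 52} + 97\right) 42 = - 4 \left(\sqrt{-97} + 97\right) 42 = - 4 \left(i \sqrt{97} + 97\right) 42 = - 4 \left(97 + i \sqrt{97}\right) 42 = - 4 \left(4074 + 42 i \sqrt{97}\right) = -16296 - 168 i \sqrt{97} \approx -16296.0 - 1654.6 i$)
$\left(-435 - H\right) - Y = \left(-435 - 18552\right) - \left(-16296 - 168 i \sqrt{97}\right) = \left(-435 - 18552\right) + \left(16296 + 168 i \sqrt{97}\right) = -18987 + \left(16296 + 168 i \sqrt{97}\right) = -2691 + 168 i \sqrt{97}$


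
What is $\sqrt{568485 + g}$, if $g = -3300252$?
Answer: $i \sqrt{2731767} \approx 1652.8 i$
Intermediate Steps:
$\sqrt{568485 + g} = \sqrt{568485 - 3300252} = \sqrt{-2731767} = i \sqrt{2731767}$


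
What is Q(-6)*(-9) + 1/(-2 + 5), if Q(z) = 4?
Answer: -107/3 ≈ -35.667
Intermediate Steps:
Q(-6)*(-9) + 1/(-2 + 5) = 4*(-9) + 1/(-2 + 5) = -36 + 1/3 = -36 + ⅓ = -107/3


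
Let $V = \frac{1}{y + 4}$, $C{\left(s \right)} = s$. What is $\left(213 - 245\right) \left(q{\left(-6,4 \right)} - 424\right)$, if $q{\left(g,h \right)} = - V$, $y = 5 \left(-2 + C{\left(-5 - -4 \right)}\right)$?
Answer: $\frac{149216}{11} \approx 13565.0$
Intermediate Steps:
$y = -15$ ($y = 5 \left(-2 - 1\right) = 5 \left(-3\right) = -15$)
$V = - \frac{1}{11}$ ($V = \frac{1}{-15 + 4} = \frac{1}{-11} = - \frac{1}{11} \approx -0.090909$)
$q{\left(g,h \right)} = \frac{1}{11}$ ($q{\left(g,h \right)} = \left(-1\right) \left(- \frac{1}{11}\right) = \frac{1}{11}$)
$\left(213 - 245\right) \left(q{\left(-6,4 \right)} - 424\right) = \left(213 - 245\right) \left(\frac{1}{11} - 424\right) = \left(-32\right) \left(- \frac{4663}{11}\right) = \frac{149216}{11}$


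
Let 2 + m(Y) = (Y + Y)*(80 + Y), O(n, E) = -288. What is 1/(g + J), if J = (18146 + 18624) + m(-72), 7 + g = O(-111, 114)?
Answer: 1/35321 ≈ 2.8312e-5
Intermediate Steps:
m(Y) = -2 + 2*Y*(80 + Y) (m(Y) = -2 + (Y + Y)*(80 + Y) = -2 + (2*Y)*(80 + Y) = -2 + 2*Y*(80 + Y))
g = -295 (g = -7 - 288 = -295)
J = 35616 (J = (18146 + 18624) + (-2 + 2*(-72)² + 160*(-72)) = 36770 + (-2 + 2*5184 - 11520) = 36770 + (-2 + 10368 - 11520) = 36770 - 1154 = 35616)
1/(g + J) = 1/(-295 + 35616) = 1/35321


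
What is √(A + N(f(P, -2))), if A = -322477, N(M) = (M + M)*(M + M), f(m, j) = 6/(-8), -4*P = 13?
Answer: I*√1289899/2 ≈ 567.87*I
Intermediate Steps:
P = -13/4 (P = -¼*13 = -13/4 ≈ -3.2500)
f(m, j) = -¾ (f(m, j) = 6*(-⅛) = -¾)
N(M) = 4*M² (N(M) = (2*M)*(2*M) = 4*M²)
√(A + N(f(P, -2))) = √(-322477 + 4*(-¾)²) = √(-322477 + 4*(9/16)) = √(-322477 + 9/4) = √(-1289899/4) = I*√1289899/2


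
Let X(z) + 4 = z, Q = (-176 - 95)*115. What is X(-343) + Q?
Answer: -31512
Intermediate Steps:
Q = -31165 (Q = -271*115 = -31165)
X(z) = -4 + z
X(-343) + Q = (-4 - 343) - 31165 = -347 - 31165 = -31512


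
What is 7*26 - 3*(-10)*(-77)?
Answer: -2128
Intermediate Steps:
7*26 - 3*(-10)*(-77) = 182 + 30*(-77) = 182 - 2310 = -2128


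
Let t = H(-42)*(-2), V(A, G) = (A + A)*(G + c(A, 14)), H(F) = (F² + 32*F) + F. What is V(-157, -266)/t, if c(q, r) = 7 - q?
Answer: -2669/63 ≈ -42.365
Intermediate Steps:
H(F) = F² + 33*F
V(A, G) = 2*A*(7 + G - A) (V(A, G) = (A + A)*(G + (7 - A)) = (2*A)*(7 + G - A) = 2*A*(7 + G - A))
t = -756 (t = -42*(33 - 42)*(-2) = -42*(-9)*(-2) = 378*(-2) = -756)
V(-157, -266)/t = (2*(-157)*(7 - 266 - 1*(-157)))/(-756) = (2*(-157)*(7 - 266 + 157))*(-1/756) = (2*(-157)*(-102))*(-1/756) = 32028*(-1/756) = -2669/63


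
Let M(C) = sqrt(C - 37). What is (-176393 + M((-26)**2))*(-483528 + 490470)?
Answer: -1224520206 + 20826*sqrt(71) ≈ -1.2243e+9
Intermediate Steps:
M(C) = sqrt(-37 + C)
(-176393 + M((-26)**2))*(-483528 + 490470) = (-176393 + sqrt(-37 + (-26)**2))*(-483528 + 490470) = (-176393 + sqrt(-37 + 676))*6942 = (-176393 + sqrt(639))*6942 = (-176393 + 3*sqrt(71))*6942 = -1224520206 + 20826*sqrt(71)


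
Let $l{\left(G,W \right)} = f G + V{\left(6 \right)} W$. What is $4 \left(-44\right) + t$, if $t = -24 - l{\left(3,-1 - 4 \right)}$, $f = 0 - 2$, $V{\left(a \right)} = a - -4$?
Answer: $-144$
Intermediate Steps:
$V{\left(a \right)} = 4 + a$ ($V{\left(a \right)} = a + 4 = 4 + a$)
$f = -2$
$l{\left(G,W \right)} = - 2 G + 10 W$ ($l{\left(G,W \right)} = - 2 G + \left(4 + 6\right) W = - 2 G + 10 W$)
$t = 32$ ($t = -24 - \left(\left(-2\right) 3 + 10 \left(-1 - 4\right)\right) = -24 - \left(-6 + 10 \left(-5\right)\right) = -24 - \left(-6 - 50\right) = -24 - -56 = -24 + 56 = 32$)
$4 \left(-44\right) + t = 4 \left(-44\right) + 32 = -176 + 32 = -144$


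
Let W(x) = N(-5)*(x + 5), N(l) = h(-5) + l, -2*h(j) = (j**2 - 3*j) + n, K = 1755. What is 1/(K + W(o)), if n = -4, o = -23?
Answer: 1/2169 ≈ 0.00046104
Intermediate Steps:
h(j) = 2 - j**2/2 + 3*j/2 (h(j) = -((j**2 - 3*j) - 4)/2 = -(-4 + j**2 - 3*j)/2 = 2 - j**2/2 + 3*j/2)
N(l) = -18 + l (N(l) = (2 - 1/2*(-5)**2 + (3/2)*(-5)) + l = (2 - 1/2*25 - 15/2) + l = (2 - 25/2 - 15/2) + l = -18 + l)
W(x) = -115 - 23*x (W(x) = (-18 - 5)*(x + 5) = -23*(5 + x) = -115 - 23*x)
1/(K + W(o)) = 1/(1755 + (-115 - 23*(-23))) = 1/(1755 + (-115 + 529)) = 1/(1755 + 414) = 1/2169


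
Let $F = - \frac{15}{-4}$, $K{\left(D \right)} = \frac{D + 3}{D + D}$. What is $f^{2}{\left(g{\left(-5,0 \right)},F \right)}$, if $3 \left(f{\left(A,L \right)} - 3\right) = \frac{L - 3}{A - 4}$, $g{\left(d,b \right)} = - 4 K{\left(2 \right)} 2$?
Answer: $\frac{27889}{3136} \approx 8.8932$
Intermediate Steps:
$K{\left(D \right)} = \frac{3 + D}{2 D}$
$g{\left(d,b \right)} = -10$ ($g{\left(d,b \right)} = - 4 \frac{3 + 2}{2 \cdot 2} \cdot 2 = - 4 \cdot \frac{1}{2} \cdot \frac{1}{2} \cdot 5 \cdot 2 = \left(-4\right) \frac{5}{4} \cdot 2 = \left(-5\right) 2 = -10$)
$F = \frac{15}{4}$ ($F = \left(-15\right) \left(- \frac{1}{4}\right) = \frac{15}{4} \approx 3.75$)
$f{\left(A,L \right)} = 3 + \frac{-3 + L}{3 \left(-4 + A\right)}$ ($f{\left(A,L \right)} = 3 + \frac{\left(L - 3\right) \frac{1}{A - 4}}{3} = 3 + \frac{\left(-3 + L\right) \frac{1}{-4 + A}}{3} = 3 + \frac{\frac{1}{-4 + A} \left(-3 + L\right)}{3} = 3 + \frac{-3 + L}{3 \left(-4 + A\right)}$)
$f^{2}{\left(g{\left(-5,0 \right)},F \right)} = \left(\frac{-39 + \frac{15}{4} + 9 \left(-10\right)}{3 \left(-4 - 10\right)}\right)^{2} = \left(\frac{-39 + \frac{15}{4} - 90}{3 \left(-14\right)}\right)^{2} = \left(\frac{1}{3} \left(- \frac{1}{14}\right) \left(- \frac{501}{4}\right)\right)^{2} = \left(\frac{167}{56}\right)^{2} = \frac{27889}{3136}$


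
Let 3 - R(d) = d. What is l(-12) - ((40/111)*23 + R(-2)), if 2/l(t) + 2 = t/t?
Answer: -1697/111 ≈ -15.288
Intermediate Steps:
R(d) = 3 - d
l(t) = -2 (l(t) = 2/(-2 + t/t) = 2/(-2 + 1) = 2/(-1) = 2*(-1) = -2)
l(-12) - ((40/111)*23 + R(-2)) = -2 - ((40/111)*23 + (3 - 1*(-2))) = -2 - ((40*(1/111))*23 + (3 + 2)) = -2 - ((40/111)*23 + 5) = -2 - (920/111 + 5) = -2 - 1*1475/111 = -2 - 1475/111 = -1697/111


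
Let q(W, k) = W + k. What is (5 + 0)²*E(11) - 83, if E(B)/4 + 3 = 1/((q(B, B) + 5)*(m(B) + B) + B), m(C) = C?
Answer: -46323/121 ≈ -382.83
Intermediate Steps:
E(B) = -12 + 4/(B + 2*B*(5 + 2*B)) (E(B) = -12 + 4/(((B + B) + 5)*(B + B) + B) = -12 + 4/((2*B + 5)*(2*B) + B) = -12 + 4/((5 + 2*B)*(2*B) + B) = -12 + 4/(2*B*(5 + 2*B) + B) = -12 + 4/(B + 2*B*(5 + 2*B)))
(5 + 0)²*E(11) - 83 = (5 + 0)²*(4*(1 - 33*11 - 12*11²)/(11*(11 + 4*11))) - 83 = 5²*(4*(1/11)*(1 - 363 - 12*121)/(11 + 44)) - 83 = 25*(4*(1/11)*(1 - 363 - 1452)/55) - 83 = 25*(4*(1/11)*(1/55)*(-1814)) - 83 = 25*(-7256/605) - 83 = -36280/121 - 83 = -46323/121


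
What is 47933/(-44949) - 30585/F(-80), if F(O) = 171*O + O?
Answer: 143041417/123699648 ≈ 1.1564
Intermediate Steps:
F(O) = 172*O
47933/(-44949) - 30585/F(-80) = 47933/(-44949) - 30585/(172*(-80)) = 47933*(-1/44949) - 30585/(-13760) = -47933/44949 - 30585*(-1/13760) = -47933/44949 + 6117/2752 = 143041417/123699648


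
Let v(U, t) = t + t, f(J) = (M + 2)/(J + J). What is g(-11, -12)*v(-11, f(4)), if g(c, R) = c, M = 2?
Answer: -11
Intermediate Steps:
f(J) = 2/J (f(J) = (2 + 2)/(J + J) = 4/((2*J)) = 4*(1/(2*J)) = 2/J)
v(U, t) = 2*t
g(-11, -12)*v(-11, f(4)) = -22*2/4 = -22*2*(¼) = -22/2 = -11*1 = -11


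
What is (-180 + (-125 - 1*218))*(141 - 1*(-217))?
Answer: -187234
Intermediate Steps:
(-180 + (-125 - 1*218))*(141 - 1*(-217)) = (-180 + (-125 - 218))*(141 + 217) = (-180 - 343)*358 = -523*358 = -187234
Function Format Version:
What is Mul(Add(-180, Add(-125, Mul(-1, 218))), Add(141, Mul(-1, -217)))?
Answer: -187234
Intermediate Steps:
Mul(Add(-180, Add(-125, Mul(-1, 218))), Add(141, Mul(-1, -217))) = Mul(Add(-180, Add(-125, -218)), Add(141, 217)) = Mul(Add(-180, -343), 358) = Mul(-523, 358) = -187234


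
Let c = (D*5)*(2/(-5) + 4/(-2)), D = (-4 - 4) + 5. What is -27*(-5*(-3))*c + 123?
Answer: -14457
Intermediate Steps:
D = -3 (D = -8 + 5 = -3)
c = 36 (c = (-3*5)*(2/(-5) + 4/(-2)) = -15*(2*(-⅕) + 4*(-½)) = -15*(-⅖ - 2) = -15*(-12/5) = 36)
-27*(-5*(-3))*c + 123 = -27*(-5*(-3))*36 + 123 = -405*36 + 123 = -27*540 + 123 = -14580 + 123 = -14457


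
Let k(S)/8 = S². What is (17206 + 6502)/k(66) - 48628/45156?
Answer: -13000627/32783256 ≈ -0.39656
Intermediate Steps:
k(S) = 8*S²
(17206 + 6502)/k(66) - 48628/45156 = (17206 + 6502)/((8*66²)) - 48628/45156 = 23708/((8*4356)) - 48628*1/45156 = 23708/34848 - 12157/11289 = 23708*(1/34848) - 12157/11289 = 5927/8712 - 12157/11289 = -13000627/32783256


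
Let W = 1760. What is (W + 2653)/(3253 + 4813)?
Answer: 4413/8066 ≈ 0.54711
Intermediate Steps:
(W + 2653)/(3253 + 4813) = (1760 + 2653)/(3253 + 4813) = 4413/8066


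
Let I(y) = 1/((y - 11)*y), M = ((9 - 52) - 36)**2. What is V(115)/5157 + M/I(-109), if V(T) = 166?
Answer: 420977668126/5157 ≈ 8.1632e+7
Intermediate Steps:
M = 6241 (M = (-43 - 36)**2 = (-79)**2 = 6241)
I(y) = 1/(y*(-11 + y)) (I(y) = 1/((-11 + y)*y) = 1/(y*(-11 + y)))
V(115)/5157 + M/I(-109) = 166/5157 + 6241/((1/((-109)*(-11 - 109)))) = 166*(1/5157) + 6241/((-1/109/(-120))) = 166/5157 + 6241/((-1/109*(-1/120))) = 166/5157 + 6241/(1/13080) = 166/5157 + 6241*13080 = 166/5157 + 81632280 = 420977668126/5157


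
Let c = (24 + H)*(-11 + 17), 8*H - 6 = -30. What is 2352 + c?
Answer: 2478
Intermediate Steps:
H = -3 (H = ¾ + (⅛)*(-30) = ¾ - 15/4 = -3)
c = 126 (c = (24 - 3)*(-11 + 17) = 21*6 = 126)
2352 + c = 2352 + 126 = 2478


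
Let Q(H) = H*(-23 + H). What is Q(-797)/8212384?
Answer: 163385/2053096 ≈ 0.079580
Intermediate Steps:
Q(-797)/8212384 = -797*(-23 - 797)/8212384 = -797*(-820)*(1/8212384) = 653540*(1/8212384) = 163385/2053096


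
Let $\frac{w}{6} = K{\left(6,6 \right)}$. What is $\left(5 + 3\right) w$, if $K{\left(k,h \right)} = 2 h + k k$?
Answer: $2304$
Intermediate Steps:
$K{\left(k,h \right)} = k^{2} + 2 h$ ($K{\left(k,h \right)} = 2 h + k^{2} = k^{2} + 2 h$)
$w = 288$ ($w = 6 \left(6^{2} + 2 \cdot 6\right) = 6 \left(36 + 12\right) = 6 \cdot 48 = 288$)
$\left(5 + 3\right) w = \left(5 + 3\right) 288 = 8 \cdot 288 = 2304$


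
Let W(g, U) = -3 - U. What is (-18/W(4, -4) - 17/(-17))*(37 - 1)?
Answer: -612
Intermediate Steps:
(-18/W(4, -4) - 17/(-17))*(37 - 1) = (-18/(-3 - 1*(-4)) - 17/(-17))*(37 - 1) = (-18/(-3 + 4) - 17*(-1/17))*36 = (-18/1 + 1)*36 = (-18*1 + 1)*36 = (-18 + 1)*36 = -17*36 = -612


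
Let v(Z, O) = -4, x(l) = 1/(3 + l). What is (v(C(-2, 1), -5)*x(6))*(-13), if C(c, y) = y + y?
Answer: 52/9 ≈ 5.7778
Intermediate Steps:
C(c, y) = 2*y
(v(C(-2, 1), -5)*x(6))*(-13) = -4/(3 + 6)*(-13) = -4/9*(-13) = 52/9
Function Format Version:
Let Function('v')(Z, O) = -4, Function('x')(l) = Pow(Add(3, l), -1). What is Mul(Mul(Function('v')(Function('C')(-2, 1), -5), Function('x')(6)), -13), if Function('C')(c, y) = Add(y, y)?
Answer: Rational(52, 9) ≈ 5.7778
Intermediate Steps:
Function('C')(c, y) = Mul(2, y)
Mul(Mul(Function('v')(Function('C')(-2, 1), -5), Function('x')(6)), -13) = Mul(Mul(-4, Pow(Add(3, 6), -1)), -13) = Mul(Mul(-4, Pow(9, -1)), -13) = Mul(Mul(-4, Rational(1, 9)), -13) = Mul(Rational(-4, 9), -13) = Rational(52, 9)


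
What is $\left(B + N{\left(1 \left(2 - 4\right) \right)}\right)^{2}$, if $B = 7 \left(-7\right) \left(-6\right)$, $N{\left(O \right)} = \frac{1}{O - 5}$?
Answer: $\frac{4231249}{49} \approx 86352.0$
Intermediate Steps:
$N{\left(O \right)} = \frac{1}{-5 + O}$
$B = 294$ ($B = \left(-49\right) \left(-6\right) = 294$)
$\left(B + N{\left(1 \left(2 - 4\right) \right)}\right)^{2} = \left(294 + \frac{1}{-5 + 1 \left(2 - 4\right)}\right)^{2} = \left(294 + \frac{1}{-5 + 1 \left(-2\right)}\right)^{2} = \left(294 + \frac{1}{-5 - 2}\right)^{2} = \left(294 + \frac{1}{-7}\right)^{2} = \left(294 - \frac{1}{7}\right)^{2} = \left(\frac{2057}{7}\right)^{2} = \frac{4231249}{49}$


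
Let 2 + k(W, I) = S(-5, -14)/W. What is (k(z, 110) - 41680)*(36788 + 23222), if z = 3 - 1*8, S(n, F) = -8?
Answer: -2501240804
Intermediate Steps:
z = -5 (z = 3 - 8 = -5)
k(W, I) = -2 - 8/W
(k(z, 110) - 41680)*(36788 + 23222) = ((-2 - 8/(-5)) - 41680)*(36788 + 23222) = ((-2 - 8*(-⅕)) - 41680)*60010 = ((-2 + 8/5) - 41680)*60010 = (-⅖ - 41680)*60010 = -208402/5*60010 = -2501240804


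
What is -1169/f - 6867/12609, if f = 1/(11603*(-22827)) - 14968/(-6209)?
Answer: -385196981141349034/793456276947657 ≈ -485.47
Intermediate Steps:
f = 566349947857/234932311047 (f = (1/11603)*(-1/22827) - 14968*(-1/6209) = -1/264861681 + 14968/6209 = 566349947857/234932311047 ≈ 2.4107)
-1169/f - 6867/12609 = -1169/566349947857/234932311047 - 6867/12609 = -1169*234932311047/566349947857 - 6867*1/12609 = -274635871613943/566349947857 - 763/1401 = -385196981141349034/793456276947657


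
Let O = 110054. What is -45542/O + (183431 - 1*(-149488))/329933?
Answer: 1543804210/2593603313 ≈ 0.59523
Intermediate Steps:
-45542/O + (183431 - 1*(-149488))/329933 = -45542/110054 + (183431 - 1*(-149488))/329933 = -45542*1/110054 + (183431 + 149488)*(1/329933) = -3253/7861 + 332919*(1/329933) = -3253/7861 + 332919/329933 = 1543804210/2593603313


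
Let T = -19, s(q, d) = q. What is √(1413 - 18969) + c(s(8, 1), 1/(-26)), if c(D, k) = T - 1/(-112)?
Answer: -2127/112 + 2*I*√4389 ≈ -18.991 + 132.5*I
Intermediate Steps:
c(D, k) = -2127/112 (c(D, k) = -19 - 1/(-112) = -19 - 1*(-1/112) = -19 + 1/112 = -2127/112)
√(1413 - 18969) + c(s(8, 1), 1/(-26)) = √(1413 - 18969) - 2127/112 = √(-17556) - 2127/112 = 2*I*√4389 - 2127/112 = -2127/112 + 2*I*√4389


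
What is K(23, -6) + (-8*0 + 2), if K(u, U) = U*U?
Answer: 38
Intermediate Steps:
K(u, U) = U²
K(23, -6) + (-8*0 + 2) = (-6)² + (-8*0 + 2) = 36 + (0 + 2) = 36 + 2 = 38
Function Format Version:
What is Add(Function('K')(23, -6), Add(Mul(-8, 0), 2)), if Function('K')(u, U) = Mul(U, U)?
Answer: 38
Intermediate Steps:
Function('K')(u, U) = Pow(U, 2)
Add(Function('K')(23, -6), Add(Mul(-8, 0), 2)) = Add(Pow(-6, 2), Add(Mul(-8, 0), 2)) = Add(36, Add(0, 2)) = Add(36, 2) = 38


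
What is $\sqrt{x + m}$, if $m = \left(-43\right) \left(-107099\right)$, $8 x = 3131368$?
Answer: $\sqrt{4996678} \approx 2235.3$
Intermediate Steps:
$x = 391421$ ($x = \frac{1}{8} \cdot 3131368 = 391421$)
$m = 4605257$
$\sqrt{x + m} = \sqrt{391421 + 4605257} = \sqrt{4996678}$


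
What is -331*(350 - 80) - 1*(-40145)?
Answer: -49225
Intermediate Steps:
-331*(350 - 80) - 1*(-40145) = -331*270 + 40145 = -89370 + 40145 = -49225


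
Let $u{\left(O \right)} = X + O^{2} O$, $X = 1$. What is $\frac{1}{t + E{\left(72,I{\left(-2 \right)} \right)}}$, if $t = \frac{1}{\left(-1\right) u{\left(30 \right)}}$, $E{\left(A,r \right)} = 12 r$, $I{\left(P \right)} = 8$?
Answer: $\frac{27001}{2592095} \approx 0.010417$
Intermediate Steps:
$u{\left(O \right)} = 1 + O^{3}$ ($u{\left(O \right)} = 1 + O^{2} O = 1 + O^{3}$)
$t = - \frac{1}{27001}$ ($t = \frac{1}{\left(-1\right) \left(1 + 30^{3}\right)} = \frac{1}{\left(-1\right) \left(1 + 27000\right)} = \frac{1}{\left(-1\right) 27001} = \frac{1}{-27001} = - \frac{1}{27001} \approx -3.7036 \cdot 10^{-5}$)
$\frac{1}{t + E{\left(72,I{\left(-2 \right)} \right)}} = \frac{1}{- \frac{1}{27001} + 12 \cdot 8} = \frac{1}{- \frac{1}{27001} + 96} = \frac{1}{\frac{2592095}{27001}} = \frac{27001}{2592095}$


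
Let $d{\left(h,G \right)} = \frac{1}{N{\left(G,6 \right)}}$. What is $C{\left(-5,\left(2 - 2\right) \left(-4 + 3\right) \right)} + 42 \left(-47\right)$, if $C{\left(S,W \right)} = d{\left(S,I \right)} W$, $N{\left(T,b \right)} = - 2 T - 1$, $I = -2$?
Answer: $-1974$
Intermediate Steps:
$N{\left(T,b \right)} = -1 - 2 T$
$d{\left(h,G \right)} = \frac{1}{-1 - 2 G}$
$C{\left(S,W \right)} = \frac{W}{3}$ ($C{\left(S,W \right)} = - \frac{1}{1 + 2 \left(-2\right)} W = - \frac{1}{1 - 4} W = - \frac{1}{-3} W = \left(-1\right) \left(- \frac{1}{3}\right) W = \frac{W}{3}$)
$C{\left(-5,\left(2 - 2\right) \left(-4 + 3\right) \right)} + 42 \left(-47\right) = \frac{\left(2 - 2\right) \left(-4 + 3\right)}{3} + 42 \left(-47\right) = \frac{0 \left(-1\right)}{3} - 1974 = \frac{1}{3} \cdot 0 - 1974 = 0 - 1974 = -1974$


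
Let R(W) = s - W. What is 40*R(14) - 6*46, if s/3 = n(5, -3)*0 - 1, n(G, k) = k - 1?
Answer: -956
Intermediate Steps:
n(G, k) = -1 + k
s = -3 (s = 3*((-1 - 3)*0 - 1) = 3*(-4*0 - 1) = 3*(0 - 1) = 3*(-1) = -3)
R(W) = -3 - W
40*R(14) - 6*46 = 40*(-3 - 1*14) - 6*46 = 40*(-3 - 14) - 276 = 40*(-17) - 276 = -680 - 276 = -956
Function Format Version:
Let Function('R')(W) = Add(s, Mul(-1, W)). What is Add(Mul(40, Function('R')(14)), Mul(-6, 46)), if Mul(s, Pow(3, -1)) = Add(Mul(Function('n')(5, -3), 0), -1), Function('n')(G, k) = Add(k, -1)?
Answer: -956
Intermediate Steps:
Function('n')(G, k) = Add(-1, k)
s = -3 (s = Mul(3, Add(Mul(Add(-1, -3), 0), -1)) = Mul(3, Add(Mul(-4, 0), -1)) = Mul(3, Add(0, -1)) = Mul(3, -1) = -3)
Function('R')(W) = Add(-3, Mul(-1, W))
Add(Mul(40, Function('R')(14)), Mul(-6, 46)) = Add(Mul(40, Add(-3, Mul(-1, 14))), Mul(-6, 46)) = Add(Mul(40, Add(-3, -14)), -276) = Add(Mul(40, -17), -276) = Add(-680, -276) = -956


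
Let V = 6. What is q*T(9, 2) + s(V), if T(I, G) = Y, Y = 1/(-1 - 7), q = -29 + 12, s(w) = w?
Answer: 65/8 ≈ 8.1250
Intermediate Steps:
q = -17
Y = -⅛ (Y = 1/(-8) = -⅛ ≈ -0.12500)
T(I, G) = -⅛
q*T(9, 2) + s(V) = -17*(-⅛) + 6 = 17/8 + 6 = 65/8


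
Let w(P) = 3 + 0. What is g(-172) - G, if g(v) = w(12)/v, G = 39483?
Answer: -6791079/172 ≈ -39483.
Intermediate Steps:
w(P) = 3
g(v) = 3/v
g(-172) - G = 3/(-172) - 1*39483 = 3*(-1/172) - 39483 = -3/172 - 39483 = -6791079/172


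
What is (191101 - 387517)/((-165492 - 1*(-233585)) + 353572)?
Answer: -65472/140555 ≈ -0.46581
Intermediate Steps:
(191101 - 387517)/((-165492 - 1*(-233585)) + 353572) = -196416/((-165492 + 233585) + 353572) = -196416/(68093 + 353572) = -196416/421665 = -196416*1/421665 = -65472/140555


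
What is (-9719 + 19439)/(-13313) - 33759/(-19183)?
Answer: 262974807/255383279 ≈ 1.0297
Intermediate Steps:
(-9719 + 19439)/(-13313) - 33759/(-19183) = 9720*(-1/13313) - 33759*(-1/19183) = -9720/13313 + 33759/19183 = 262974807/255383279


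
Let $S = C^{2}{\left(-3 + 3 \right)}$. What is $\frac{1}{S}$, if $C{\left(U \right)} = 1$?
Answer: $1$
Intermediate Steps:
$S = 1$ ($S = 1^{2} = 1$)
$\frac{1}{S} = 1^{-1} = 1$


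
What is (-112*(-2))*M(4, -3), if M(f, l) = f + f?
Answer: 1792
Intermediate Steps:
M(f, l) = 2*f
(-112*(-2))*M(4, -3) = (-112*(-2))*(2*4) = -16*(-14)*8 = 224*8 = 1792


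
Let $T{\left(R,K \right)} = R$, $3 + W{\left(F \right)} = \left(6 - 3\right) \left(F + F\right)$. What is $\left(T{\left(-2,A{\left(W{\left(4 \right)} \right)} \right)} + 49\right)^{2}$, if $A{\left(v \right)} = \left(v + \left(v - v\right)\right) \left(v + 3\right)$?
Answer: $2209$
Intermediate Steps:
$W{\left(F \right)} = -3 + 6 F$ ($W{\left(F \right)} = -3 + \left(6 - 3\right) \left(F + F\right) = -3 + 3 \cdot 2 F = -3 + 6 F$)
$A{\left(v \right)} = v \left(3 + v\right)$ ($A{\left(v \right)} = \left(v + 0\right) \left(3 + v\right) = v \left(3 + v\right)$)
$\left(T{\left(-2,A{\left(W{\left(4 \right)} \right)} \right)} + 49\right)^{2} = \left(-2 + 49\right)^{2} = 47^{2} = 2209$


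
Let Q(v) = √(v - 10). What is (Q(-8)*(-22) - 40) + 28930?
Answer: 28890 - 66*I*√2 ≈ 28890.0 - 93.338*I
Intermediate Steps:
Q(v) = √(-10 + v)
(Q(-8)*(-22) - 40) + 28930 = (√(-10 - 8)*(-22) - 40) + 28930 = (√(-18)*(-22) - 40) + 28930 = ((3*I*√2)*(-22) - 40) + 28930 = (-66*I*√2 - 40) + 28930 = (-40 - 66*I*√2) + 28930 = 28890 - 66*I*√2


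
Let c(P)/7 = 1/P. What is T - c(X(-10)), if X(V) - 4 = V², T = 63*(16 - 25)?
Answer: -58975/104 ≈ -567.07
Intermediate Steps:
T = -567 (T = 63*(-9) = -567)
X(V) = 4 + V²
c(P) = 7/P
T - c(X(-10)) = -567 - 7/(4 + (-10)²) = -567 - 7/(4 + 100) = -567 - 7/104 = -58975/104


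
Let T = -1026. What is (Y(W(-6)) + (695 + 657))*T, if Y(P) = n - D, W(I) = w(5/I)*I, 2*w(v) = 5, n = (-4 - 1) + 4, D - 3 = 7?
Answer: -1375866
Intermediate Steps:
D = 10 (D = 3 + 7 = 10)
n = -1 (n = -5 + 4 = -1)
w(v) = 5/2 (w(v) = (½)*5 = 5/2)
W(I) = 5*I/2
Y(P) = -11 (Y(P) = -1 - 1*10 = -1 - 10 = -11)
(Y(W(-6)) + (695 + 657))*T = (-11 + (695 + 657))*(-1026) = (-11 + 1352)*(-1026) = 1341*(-1026) = -1375866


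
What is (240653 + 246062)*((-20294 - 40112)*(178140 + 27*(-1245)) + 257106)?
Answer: -4248983034215460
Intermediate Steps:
(240653 + 246062)*((-20294 - 40112)*(178140 + 27*(-1245)) + 257106) = 486715*(-60406*(178140 - 33615) + 257106) = 486715*(-60406*144525 + 257106) = 486715*(-8730177150 + 257106) = 486715*(-8729920044) = -4248983034215460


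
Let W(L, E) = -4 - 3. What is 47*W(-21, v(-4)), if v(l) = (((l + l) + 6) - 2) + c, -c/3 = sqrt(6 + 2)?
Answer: -329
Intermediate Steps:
c = -6*sqrt(2) (c = -3*sqrt(6 + 2) = -6*sqrt(2) ≈ -8.4853)
v(l) = 4 - 6*sqrt(2) + 2*l (v(l) = (((l + l) + 6) - 2) - 6*sqrt(2) = ((2*l + 6) - 2) - 6*sqrt(2) = ((6 + 2*l) - 2) - 6*sqrt(2) = (4 + 2*l) - 6*sqrt(2) = 4 - 6*sqrt(2) + 2*l)
W(L, E) = -7
47*W(-21, v(-4)) = 47*(-7) = -329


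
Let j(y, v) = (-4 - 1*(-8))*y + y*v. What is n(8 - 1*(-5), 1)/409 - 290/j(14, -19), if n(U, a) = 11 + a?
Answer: 12113/8589 ≈ 1.4103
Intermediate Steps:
j(y, v) = 4*y + v*y (j(y, v) = (-4 + 8)*y + v*y = 4*y + v*y)
n(8 - 1*(-5), 1)/409 - 290/j(14, -19) = (11 + 1)/409 - 290*1/(14*(4 - 19)) = 12*(1/409) - 290/(14*(-15)) = 12/409 - 290/(-210) = 12/409 - 290*(-1/210) = 12/409 + 29/21 = 12113/8589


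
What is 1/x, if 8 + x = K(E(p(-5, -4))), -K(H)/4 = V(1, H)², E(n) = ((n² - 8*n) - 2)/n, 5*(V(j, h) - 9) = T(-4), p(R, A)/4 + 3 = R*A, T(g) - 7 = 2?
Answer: -25/11864 ≈ -0.0021072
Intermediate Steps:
T(g) = 9 (T(g) = 7 + 2 = 9)
p(R, A) = -12 + 4*A*R (p(R, A) = -12 + 4*(R*A) = -12 + 4*(A*R) = -12 + 4*A*R)
V(j, h) = 54/5 (V(j, h) = 9 + (⅕)*9 = 9 + 9/5 = 54/5)
E(n) = (-2 + n² - 8*n)/n
K(H) = -11664/25 (K(H) = -4*(54/5)² = -4*2916/25 = -11664/25)
x = -11864/25 (x = -8 - 11664/25 = -11864/25 ≈ -474.56)
1/x = 1/(-11864/25) = -25/11864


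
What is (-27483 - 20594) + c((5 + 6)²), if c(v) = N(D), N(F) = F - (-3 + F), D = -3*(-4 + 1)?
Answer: -48074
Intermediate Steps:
D = 9 (D = -3*(-3) = 9)
N(F) = 3 (N(F) = F + (3 - F) = 3)
c(v) = 3
(-27483 - 20594) + c((5 + 6)²) = (-27483 - 20594) + 3 = -48077 + 3 = -48074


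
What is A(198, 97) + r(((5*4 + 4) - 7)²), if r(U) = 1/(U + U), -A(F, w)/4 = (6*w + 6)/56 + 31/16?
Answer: -57509/1156 ≈ -49.748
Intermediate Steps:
A(F, w) = -229/28 - 3*w/7 (A(F, w) = -4*((6*w + 6)/56 + 31/16) = -4*((6 + 6*w)*(1/56) + 31*(1/16)) = -4*((3/28 + 3*w/28) + 31/16) = -4*(229/112 + 3*w/28) = -229/28 - 3*w/7)
r(U) = 1/(2*U)
A(198, 97) + r(((5*4 + 4) - 7)²) = (-229/28 - 3/7*97) + 1/(2*(((5*4 + 4) - 7)²)) = (-229/28 - 291/7) + 1/(2*(((20 + 4) - 7)²)) = -199/4 + 1/(2*((24 - 7)²)) = -199/4 + 1/(2*(17²)) = -199/4 + (½)/289 = -199/4 + (½)*(1/289) = -199/4 + 1/578 = -57509/1156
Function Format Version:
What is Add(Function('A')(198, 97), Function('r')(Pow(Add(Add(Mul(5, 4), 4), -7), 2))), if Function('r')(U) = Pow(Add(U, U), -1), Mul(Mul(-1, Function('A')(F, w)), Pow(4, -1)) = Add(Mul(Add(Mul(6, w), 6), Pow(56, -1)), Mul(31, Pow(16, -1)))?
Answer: Rational(-57509, 1156) ≈ -49.748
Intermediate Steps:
Function('A')(F, w) = Add(Rational(-229, 28), Mul(Rational(-3, 7), w)) (Function('A')(F, w) = Mul(-4, Add(Mul(Add(Mul(6, w), 6), Pow(56, -1)), Mul(31, Pow(16, -1)))) = Mul(-4, Add(Mul(Add(6, Mul(6, w)), Rational(1, 56)), Mul(31, Rational(1, 16)))) = Mul(-4, Add(Add(Rational(3, 28), Mul(Rational(3, 28), w)), Rational(31, 16))) = Mul(-4, Add(Rational(229, 112), Mul(Rational(3, 28), w))) = Add(Rational(-229, 28), Mul(Rational(-3, 7), w)))
Function('r')(U) = Mul(Rational(1, 2), Pow(U, -1)) (Function('r')(U) = Pow(Mul(2, U), -1) = Mul(Rational(1, 2), Pow(U, -1)))
Add(Function('A')(198, 97), Function('r')(Pow(Add(Add(Mul(5, 4), 4), -7), 2))) = Add(Add(Rational(-229, 28), Mul(Rational(-3, 7), 97)), Mul(Rational(1, 2), Pow(Pow(Add(Add(Mul(5, 4), 4), -7), 2), -1))) = Add(Add(Rational(-229, 28), Rational(-291, 7)), Mul(Rational(1, 2), Pow(Pow(Add(Add(20, 4), -7), 2), -1))) = Add(Rational(-199, 4), Mul(Rational(1, 2), Pow(Pow(Add(24, -7), 2), -1))) = Add(Rational(-199, 4), Mul(Rational(1, 2), Pow(Pow(17, 2), -1))) = Add(Rational(-199, 4), Mul(Rational(1, 2), Pow(289, -1))) = Add(Rational(-199, 4), Mul(Rational(1, 2), Rational(1, 289))) = Add(Rational(-199, 4), Rational(1, 578)) = Rational(-57509, 1156)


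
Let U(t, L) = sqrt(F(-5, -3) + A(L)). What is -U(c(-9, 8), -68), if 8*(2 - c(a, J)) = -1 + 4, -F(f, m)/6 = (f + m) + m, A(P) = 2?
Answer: -2*sqrt(17) ≈ -8.2462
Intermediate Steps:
F(f, m) = -12*m - 6*f (F(f, m) = -6*((f + m) + m) = -6*(f + 2*m) = -12*m - 6*f)
c(a, J) = 13/8 (c(a, J) = 2 - (-1 + 4)/8 = 2 - 1/8*3 = 2 - 3/8 = 13/8)
U(t, L) = 2*sqrt(17) (U(t, L) = sqrt((-12*(-3) - 6*(-5)) + 2) = sqrt((36 + 30) + 2) = sqrt(66 + 2) = sqrt(68) = 2*sqrt(17))
-U(c(-9, 8), -68) = -2*sqrt(17)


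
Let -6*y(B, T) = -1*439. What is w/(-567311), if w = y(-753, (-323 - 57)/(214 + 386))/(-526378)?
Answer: 439/1791720177348 ≈ 2.4502e-10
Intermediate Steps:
y(B, T) = 439/6 (y(B, T) = -(-1)*439/6 = -⅙*(-439) = 439/6)
w = -439/3158268 (w = (439/6)/(-526378) = (439/6)*(-1/526378) = -439/3158268 ≈ -0.00013900)
w/(-567311) = -439/3158268/(-567311) = -439/3158268*(-1/567311) = 439/1791720177348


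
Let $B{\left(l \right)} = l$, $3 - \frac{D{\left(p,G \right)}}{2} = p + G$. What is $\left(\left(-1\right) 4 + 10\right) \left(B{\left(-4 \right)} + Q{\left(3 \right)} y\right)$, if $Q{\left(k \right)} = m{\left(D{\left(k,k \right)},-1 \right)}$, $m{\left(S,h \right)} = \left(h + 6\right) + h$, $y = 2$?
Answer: $24$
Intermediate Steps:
$D{\left(p,G \right)} = 6 - 2 G - 2 p$ ($D{\left(p,G \right)} = 6 - 2 \left(p + G\right) = 6 - 2 \left(G + p\right) = 6 - \left(2 G + 2 p\right) = 6 - 2 G - 2 p$)
$m{\left(S,h \right)} = 6 + 2 h$ ($m{\left(S,h \right)} = \left(6 + h\right) + h = 6 + 2 h$)
$Q{\left(k \right)} = 4$ ($Q{\left(k \right)} = 6 + 2 \left(-1\right) = 6 - 2 = 4$)
$\left(\left(-1\right) 4 + 10\right) \left(B{\left(-4 \right)} + Q{\left(3 \right)} y\right) = \left(\left(-1\right) 4 + 10\right) \left(-4 + 4 \cdot 2\right) = \left(-4 + 10\right) \left(-4 + 8\right) = 6 \cdot 4 = 24$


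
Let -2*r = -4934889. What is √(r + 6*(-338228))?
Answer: √1752306/2 ≈ 661.87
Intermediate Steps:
r = 4934889/2 (r = -½*(-4934889) = 4934889/2 ≈ 2.4674e+6)
√(r + 6*(-338228)) = √(4934889/2 + 6*(-338228)) = √(4934889/2 - 2029368) = √(876153/2) = √1752306/2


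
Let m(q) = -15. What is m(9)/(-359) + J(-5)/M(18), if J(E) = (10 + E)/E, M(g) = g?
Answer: -89/6462 ≈ -0.013773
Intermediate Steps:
J(E) = (10 + E)/E
m(9)/(-359) + J(-5)/M(18) = -15/(-359) + ((10 - 5)/(-5))/18 = -15*(-1/359) - ⅕*5*(1/18) = 15/359 - 1*1/18 = 15/359 - 1/18 = -89/6462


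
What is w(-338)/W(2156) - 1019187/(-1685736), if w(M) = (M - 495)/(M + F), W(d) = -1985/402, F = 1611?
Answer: 400546549/543397720 ≈ 0.73711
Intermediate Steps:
W(d) = -1985/402 (W(d) = -1985*1/402 = -1985/402)
w(M) = (-495 + M)/(1611 + M) (w(M) = (M - 495)/(M + 1611) = (-495 + M)/(1611 + M))
w(-338)/W(2156) - 1019187/(-1685736) = ((-495 - 338)/(1611 - 338))/(-1985/402) - 1019187/(-1685736) = (-833/1273)*(-402/1985) - 1019187*(-1/1685736) = ((1/1273)*(-833))*(-402/1985) + 8711/14408 = -833/1273*(-402/1985) + 8711/14408 = 4998/37715 + 8711/14408 = 400546549/543397720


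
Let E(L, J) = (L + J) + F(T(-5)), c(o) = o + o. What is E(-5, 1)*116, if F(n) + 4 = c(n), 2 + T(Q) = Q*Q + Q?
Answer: 3248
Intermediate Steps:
c(o) = 2*o
T(Q) = -2 + Q + Q² (T(Q) = -2 + (Q*Q + Q) = -2 + (Q² + Q) = -2 + (Q + Q²) = -2 + Q + Q²)
F(n) = -4 + 2*n
E(L, J) = 32 + J + L (E(L, J) = (L + J) + (-4 + 2*(-2 - 5 + (-5)²)) = (J + L) + (-4 + 2*(-2 - 5 + 25)) = (J + L) + (-4 + 2*18) = (J + L) + (-4 + 36) = (J + L) + 32 = 32 + J + L)
E(-5, 1)*116 = (32 + 1 - 5)*116 = 28*116 = 3248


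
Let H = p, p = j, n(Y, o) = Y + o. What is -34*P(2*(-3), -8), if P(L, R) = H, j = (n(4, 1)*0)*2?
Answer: 0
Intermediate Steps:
j = 0 (j = ((4 + 1)*0)*2 = (5*0)*2 = 0*2 = 0)
p = 0
H = 0
P(L, R) = 0
-34*P(2*(-3), -8) = -34*0 = 0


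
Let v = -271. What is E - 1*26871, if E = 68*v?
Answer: -45299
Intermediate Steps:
E = -18428 (E = 68*(-271) = -18428)
E - 1*26871 = -18428 - 1*26871 = -18428 - 26871 = -45299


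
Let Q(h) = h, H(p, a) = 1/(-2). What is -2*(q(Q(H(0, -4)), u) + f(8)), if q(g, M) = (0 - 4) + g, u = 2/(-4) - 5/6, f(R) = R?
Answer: -7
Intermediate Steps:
H(p, a) = -1/2
u = -4/3 (u = 2*(-1/4) - 5*1/6 = -1/2 - 5/6 = -4/3 ≈ -1.3333)
q(g, M) = -4 + g
-2*(q(Q(H(0, -4)), u) + f(8)) = -2*((-4 - 1/2) + 8) = -2*(-9/2 + 8) = -2*7/2 = -7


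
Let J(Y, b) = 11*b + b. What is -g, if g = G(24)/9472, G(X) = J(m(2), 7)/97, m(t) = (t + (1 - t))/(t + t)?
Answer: -21/229696 ≈ -9.1425e-5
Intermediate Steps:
m(t) = 1/(2*t)
J(Y, b) = 12*b
G(X) = 84/97 (G(X) = (12*7)/97 = 84*(1/97) = 84/97)
g = 21/229696 (g = (84/97)/9472 = (84/97)*(1/9472) = 21/229696 ≈ 9.1425e-5)
-g = -1*21/229696 = -21/229696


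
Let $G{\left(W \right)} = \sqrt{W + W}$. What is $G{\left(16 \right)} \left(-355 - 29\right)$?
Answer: $- 1536 \sqrt{2} \approx -2172.2$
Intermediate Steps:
$G{\left(W \right)} = \sqrt{2} \sqrt{W}$ ($G{\left(W \right)} = \sqrt{2 W} = \sqrt{2} \sqrt{W}$)
$G{\left(16 \right)} \left(-355 - 29\right) = \sqrt{2} \sqrt{16} \left(-355 - 29\right) = \sqrt{2} \cdot 4 \left(-384\right) = 4 \sqrt{2} \left(-384\right) = - 1536 \sqrt{2}$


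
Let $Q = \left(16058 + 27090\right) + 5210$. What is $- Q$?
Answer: $-48358$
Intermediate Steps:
$Q = 48358$ ($Q = 43148 + 5210 = 48358$)
$- Q = \left(-1\right) 48358 = -48358$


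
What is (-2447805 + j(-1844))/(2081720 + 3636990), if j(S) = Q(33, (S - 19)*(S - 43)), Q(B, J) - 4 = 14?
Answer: -2447787/5718710 ≈ -0.42803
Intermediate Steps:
Q(B, J) = 18 (Q(B, J) = 4 + 14 = 18)
j(S) = 18
(-2447805 + j(-1844))/(2081720 + 3636990) = (-2447805 + 18)/(2081720 + 3636990) = -2447787/5718710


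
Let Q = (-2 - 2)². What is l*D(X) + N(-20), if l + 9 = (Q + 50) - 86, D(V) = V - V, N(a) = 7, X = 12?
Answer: 7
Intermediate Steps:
D(V) = 0
Q = 16 (Q = (-4)² = 16)
l = -29 (l = -9 + ((16 + 50) - 86) = -9 + (66 - 86) = -9 - 20 = -29)
l*D(X) + N(-20) = -29*0 + 7 = 0 + 7 = 7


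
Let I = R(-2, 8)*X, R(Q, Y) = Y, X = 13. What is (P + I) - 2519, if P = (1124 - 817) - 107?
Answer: -2215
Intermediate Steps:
P = 200 (P = 307 - 107 = 200)
I = 104 (I = 8*13 = 104)
(P + I) - 2519 = (200 + 104) - 2519 = 304 - 2519 = -2215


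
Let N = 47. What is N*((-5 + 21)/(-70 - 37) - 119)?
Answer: -599203/107 ≈ -5600.0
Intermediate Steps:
N*((-5 + 21)/(-70 - 37) - 119) = 47*((-5 + 21)/(-70 - 37) - 119) = 47*(16/(-107) - 119) = 47*(16*(-1/107) - 119) = 47*(-16/107 - 119) = 47*(-12749/107) = -599203/107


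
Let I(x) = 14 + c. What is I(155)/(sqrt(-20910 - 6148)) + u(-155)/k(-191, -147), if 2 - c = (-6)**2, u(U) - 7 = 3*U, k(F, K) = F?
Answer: 458/191 + 10*I*sqrt(27058)/13529 ≈ 2.3979 + 0.12159*I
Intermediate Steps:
u(U) = 7 + 3*U
c = -34 (c = 2 - 1*(-6)**2 = 2 - 1*36 = 2 - 36 = -34)
I(x) = -20 (I(x) = 14 - 34 = -20)
I(155)/(sqrt(-20910 - 6148)) + u(-155)/k(-191, -147) = -20/sqrt(-20910 - 6148) + (7 + 3*(-155))/(-191) = -20*(-I*sqrt(27058)/27058) + (7 - 465)*(-1/191) = -20*(-I*sqrt(27058)/27058) - 458*(-1/191) = -(-10)*I*sqrt(27058)/13529 + 458/191 = 10*I*sqrt(27058)/13529 + 458/191 = 458/191 + 10*I*sqrt(27058)/13529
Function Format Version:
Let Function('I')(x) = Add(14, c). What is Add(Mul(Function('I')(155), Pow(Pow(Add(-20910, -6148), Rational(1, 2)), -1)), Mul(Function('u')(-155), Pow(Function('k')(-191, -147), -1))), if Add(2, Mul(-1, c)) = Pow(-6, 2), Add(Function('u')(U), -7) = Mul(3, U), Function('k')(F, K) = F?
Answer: Add(Rational(458, 191), Mul(Rational(10, 13529), I, Pow(27058, Rational(1, 2)))) ≈ Add(2.3979, Mul(0.12159, I))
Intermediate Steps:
Function('u')(U) = Add(7, Mul(3, U))
c = -34 (c = Add(2, Mul(-1, Pow(-6, 2))) = Add(2, Mul(-1, 36)) = Add(2, -36) = -34)
Function('I')(x) = -20 (Function('I')(x) = Add(14, -34) = -20)
Add(Mul(Function('I')(155), Pow(Pow(Add(-20910, -6148), Rational(1, 2)), -1)), Mul(Function('u')(-155), Pow(Function('k')(-191, -147), -1))) = Add(Mul(-20, Pow(Pow(Add(-20910, -6148), Rational(1, 2)), -1)), Mul(Add(7, Mul(3, -155)), Pow(-191, -1))) = Add(Mul(-20, Pow(Pow(-27058, Rational(1, 2)), -1)), Mul(Add(7, -465), Rational(-1, 191))) = Add(Mul(-20, Pow(Mul(I, Pow(27058, Rational(1, 2))), -1)), Mul(-458, Rational(-1, 191))) = Add(Mul(-20, Mul(Rational(-1, 27058), I, Pow(27058, Rational(1, 2)))), Rational(458, 191)) = Add(Mul(Rational(10, 13529), I, Pow(27058, Rational(1, 2))), Rational(458, 191)) = Add(Rational(458, 191), Mul(Rational(10, 13529), I, Pow(27058, Rational(1, 2))))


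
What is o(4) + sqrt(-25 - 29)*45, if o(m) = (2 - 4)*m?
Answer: -8 + 135*I*sqrt(6) ≈ -8.0 + 330.68*I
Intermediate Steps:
o(m) = -2*m
o(4) + sqrt(-25 - 29)*45 = -2*4 + sqrt(-25 - 29)*45 = -8 + sqrt(-54)*45 = -8 + (3*I*sqrt(6))*45 = -8 + 135*I*sqrt(6)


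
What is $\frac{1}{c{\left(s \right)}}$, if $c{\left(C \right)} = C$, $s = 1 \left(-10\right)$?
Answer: $- \frac{1}{10} \approx -0.1$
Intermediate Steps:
$s = -10$
$\frac{1}{c{\left(s \right)}} = \frac{1}{-10} = - \frac{1}{10}$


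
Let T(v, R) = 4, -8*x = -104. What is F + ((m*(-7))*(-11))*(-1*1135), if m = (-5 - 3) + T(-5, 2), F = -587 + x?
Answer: 349006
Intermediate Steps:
x = 13 (x = -⅛*(-104) = 13)
F = -574 (F = -587 + 13 = -574)
m = -4 (m = (-5 - 3) + 4 = -8 + 4 = -4)
F + ((m*(-7))*(-11))*(-1*1135) = -574 + (-4*(-7)*(-11))*(-1*1135) = -574 + (28*(-11))*(-1135) = -574 - 308*(-1135) = -574 + 349580 = 349006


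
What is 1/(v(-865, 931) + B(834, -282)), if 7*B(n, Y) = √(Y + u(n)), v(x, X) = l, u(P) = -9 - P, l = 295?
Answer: 2891/853070 - 21*I*√5/853070 ≈ 0.0033889 - 5.5045e-5*I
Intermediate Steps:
v(x, X) = 295
B(n, Y) = √(-9 + Y - n)/7 (B(n, Y) = √(Y + (-9 - n))/7 = √(-9 + Y - n)/7)
1/(v(-865, 931) + B(834, -282)) = 1/(295 + √(-9 - 282 - 1*834)/7) = 1/(295 + √(-9 - 282 - 834)/7) = 1/(295 + √(-1125)/7) = 1/(295 + (15*I*√5)/7) = 1/(295 + 15*I*√5/7)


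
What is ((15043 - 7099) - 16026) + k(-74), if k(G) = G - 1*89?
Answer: -8245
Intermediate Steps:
k(G) = -89 + G (k(G) = G - 89 = -89 + G)
((15043 - 7099) - 16026) + k(-74) = ((15043 - 7099) - 16026) + (-89 - 74) = (7944 - 16026) - 163 = -8082 - 163 = -8245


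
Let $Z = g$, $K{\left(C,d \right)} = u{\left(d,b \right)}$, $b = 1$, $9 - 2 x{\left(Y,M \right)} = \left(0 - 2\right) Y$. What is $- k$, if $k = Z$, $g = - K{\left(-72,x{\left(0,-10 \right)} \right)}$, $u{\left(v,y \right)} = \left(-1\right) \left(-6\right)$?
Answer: $6$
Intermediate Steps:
$x{\left(Y,M \right)} = \frac{9}{2} + Y$ ($x{\left(Y,M \right)} = \frac{9}{2} - \frac{\left(0 - 2\right) Y}{2} = \frac{9}{2} - \frac{\left(-2\right) Y}{2} = \frac{9}{2} + Y$)
$u{\left(v,y \right)} = 6$
$K{\left(C,d \right)} = 6$
$g = -6$ ($g = \left(-1\right) 6 = -6$)
$Z = -6$
$k = -6$
$- k = \left(-1\right) \left(-6\right) = 6$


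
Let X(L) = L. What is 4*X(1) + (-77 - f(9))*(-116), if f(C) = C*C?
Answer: 18332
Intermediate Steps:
f(C) = C**2
4*X(1) + (-77 - f(9))*(-116) = 4*1 + (-77 - 1*9**2)*(-116) = 4 + (-77 - 1*81)*(-116) = 4 + (-77 - 81)*(-116) = 4 - 158*(-116) = 4 + 18328 = 18332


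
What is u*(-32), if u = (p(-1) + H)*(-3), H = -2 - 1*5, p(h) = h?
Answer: -768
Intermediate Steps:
H = -7 (H = -2 - 5 = -7)
u = 24 (u = (-1 - 7)*(-3) = -8*(-3) = 24)
u*(-32) = 24*(-32) = -768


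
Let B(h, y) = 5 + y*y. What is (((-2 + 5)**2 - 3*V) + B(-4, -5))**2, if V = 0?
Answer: 1521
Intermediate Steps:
B(h, y) = 5 + y**2
(((-2 + 5)**2 - 3*V) + B(-4, -5))**2 = (((-2 + 5)**2 - 3*0) + (5 + (-5)**2))**2 = ((3**2 + 0) + (5 + 25))**2 = ((9 + 0) + 30)**2 = (9 + 30)**2 = 39**2 = 1521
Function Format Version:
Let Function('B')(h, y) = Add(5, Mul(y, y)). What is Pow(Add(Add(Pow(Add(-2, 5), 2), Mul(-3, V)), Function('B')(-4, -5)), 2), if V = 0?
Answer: 1521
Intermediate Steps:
Function('B')(h, y) = Add(5, Pow(y, 2))
Pow(Add(Add(Pow(Add(-2, 5), 2), Mul(-3, V)), Function('B')(-4, -5)), 2) = Pow(Add(Add(Pow(Add(-2, 5), 2), Mul(-3, 0)), Add(5, Pow(-5, 2))), 2) = Pow(Add(Add(Pow(3, 2), 0), Add(5, 25)), 2) = Pow(Add(Add(9, 0), 30), 2) = Pow(Add(9, 30), 2) = Pow(39, 2) = 1521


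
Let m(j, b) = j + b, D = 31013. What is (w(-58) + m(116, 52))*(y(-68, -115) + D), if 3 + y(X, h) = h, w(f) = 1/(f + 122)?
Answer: 332213935/64 ≈ 5.1908e+6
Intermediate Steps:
w(f) = 1/(122 + f)
y(X, h) = -3 + h
m(j, b) = b + j
(w(-58) + m(116, 52))*(y(-68, -115) + D) = (1/(122 - 58) + (52 + 116))*((-3 - 115) + 31013) = (1/64 + 168)*(-118 + 31013) = (1/64 + 168)*30895 = (10753/64)*30895 = 332213935/64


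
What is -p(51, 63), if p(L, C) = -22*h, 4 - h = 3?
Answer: 22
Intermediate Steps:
h = 1 (h = 4 - 1*3 = 4 - 3 = 1)
p(L, C) = -22 (p(L, C) = -22*1 = -22)
-p(51, 63) = -1*(-22) = 22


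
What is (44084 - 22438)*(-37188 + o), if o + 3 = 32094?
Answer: -110329662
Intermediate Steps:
o = 32091 (o = -3 + 32094 = 32091)
(44084 - 22438)*(-37188 + o) = (44084 - 22438)*(-37188 + 32091) = 21646*(-5097) = -110329662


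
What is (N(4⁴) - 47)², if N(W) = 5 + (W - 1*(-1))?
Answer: 46225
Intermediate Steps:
N(W) = 6 + W (N(W) = 5 + (W + 1) = 5 + (1 + W) = 6 + W)
(N(4⁴) - 47)² = ((6 + 4⁴) - 47)² = ((6 + 256) - 47)² = (262 - 47)² = 215² = 46225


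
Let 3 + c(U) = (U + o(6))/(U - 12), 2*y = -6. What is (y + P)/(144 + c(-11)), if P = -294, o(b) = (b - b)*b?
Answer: -6831/3254 ≈ -2.0993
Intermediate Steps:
o(b) = 0 (o(b) = 0*b = 0)
y = -3 (y = (1/2)*(-6) = -3)
c(U) = -3 + U/(-12 + U) (c(U) = -3 + (U + 0)/(U - 12) = -3 + U/(-12 + U))
(y + P)/(144 + c(-11)) = (-3 - 294)/(144 + 2*(18 - 1*(-11))/(-12 - 11)) = -297/(144 + 2*(18 + 11)/(-23)) = -297/(144 + 2*(-1/23)*29) = -297/(144 - 58/23) = -297/3254/23 = -297*23/3254 = -6831/3254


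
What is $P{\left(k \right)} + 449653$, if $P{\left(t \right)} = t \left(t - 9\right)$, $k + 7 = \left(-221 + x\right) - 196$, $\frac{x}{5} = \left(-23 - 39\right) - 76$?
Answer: $1700675$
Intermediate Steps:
$x = -690$ ($x = 5 \left(\left(-23 - 39\right) - 76\right) = 5 \left(-62 - 76\right) = 5 \left(-138\right) = -690$)
$k = -1114$ ($k = -7 - 1107 = -1114$)
$P{\left(t \right)} = t \left(-9 + t\right)$
$P{\left(k \right)} + 449653 = - 1114 \left(-9 - 1114\right) + 449653 = \left(-1114\right) \left(-1123\right) + 449653 = 1251022 + 449653 = 1700675$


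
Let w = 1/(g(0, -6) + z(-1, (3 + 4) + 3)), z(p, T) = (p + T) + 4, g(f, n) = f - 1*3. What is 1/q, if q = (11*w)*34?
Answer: 5/187 ≈ 0.026738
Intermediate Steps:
g(f, n) = -3 + f (g(f, n) = f - 3 = -3 + f)
z(p, T) = 4 + T + p (z(p, T) = (T + p) + 4 = 4 + T + p)
w = ⅒ (w = 1/((-3 + 0) + (4 + ((3 + 4) + 3) - 1)) = 1/(-3 + (4 + (7 + 3) - 1)) = 1/(-3 + (4 + 10 - 1)) = 1/(-3 + 13) = 1/10 = ⅒ ≈ 0.10000)
q = 187/5 (q = (11*(⅒))*34 = (11/10)*34 = 187/5 ≈ 37.400)
1/q = 1/(187/5) = 5/187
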